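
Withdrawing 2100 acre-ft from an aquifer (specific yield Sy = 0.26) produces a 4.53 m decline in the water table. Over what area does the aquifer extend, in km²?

ΔV = 2100 acre-ft = 2.59 × 10^6 m³
A = ΔV / (Sy × Δh) = 2.59 × 10^6 / (0.26 × 4.53) = 2.199 × 10^6 m²
A = 2.199 × 10^6 m² = 2.199 km²

A ≈ 2.2 km²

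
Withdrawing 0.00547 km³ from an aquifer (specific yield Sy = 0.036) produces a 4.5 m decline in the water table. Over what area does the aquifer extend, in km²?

ΔV = 0.00547 km³ = 5.47 × 10^6 m³
A = ΔV / (Sy × Δh) = 5.47 × 10^6 / (0.036 × 4.5) = 3.377 × 10^7 m²
A = 3.377 × 10^7 m² = 33.77 km²

A ≈ 33.8 km²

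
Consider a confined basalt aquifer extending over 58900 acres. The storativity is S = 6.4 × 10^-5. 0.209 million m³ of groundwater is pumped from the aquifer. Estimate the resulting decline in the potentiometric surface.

A = 58900 acres = 2.384 × 10^8 m²
ΔV = 0.209 million m³ = 2.09 × 10^5 m³
Δh = ΔV / (S × A) = 2.09 × 10^5 m³ / (6.4 × 10^-5 × 2.384 × 10^8 m²) = 13.7 m

Δh ≈ 13.7 m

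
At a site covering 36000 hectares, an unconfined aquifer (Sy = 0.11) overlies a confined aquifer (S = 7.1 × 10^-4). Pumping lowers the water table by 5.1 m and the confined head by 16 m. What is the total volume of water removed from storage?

ΔV ≈ 2.06 × 10^8 m³

A = 36000 hectares = 3.6 × 10^8 m²
Unconfined: ΔV_u = Sy × A × Δh_u = 0.11 × 3.6 × 10^8 × 5.1 = 2.02 × 10^8 m³
Confined: ΔV_c = S × A × Δh_c = 7.1 × 10^-4 × 3.6 × 10^8 × 16 = 4.09 × 10^6 m³
Total ΔV = 2.02 × 10^8 + 4.09 × 10^6 = 2.06 × 10^8 m³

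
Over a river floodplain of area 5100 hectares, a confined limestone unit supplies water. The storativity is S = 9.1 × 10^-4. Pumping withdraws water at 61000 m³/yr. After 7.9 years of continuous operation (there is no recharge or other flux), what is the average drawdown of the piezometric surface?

Δh ≈ 10.4 m

A = 5100 hectares = 5.1 × 10^7 m²
Q = 61000 m³/yr = 167.1 m³/d
t = 7.9 years = 2884 d
ΔV = Q × t = 167.1 m³/d × 2884 d = 4.819 × 10^5 m³
Δh = ΔV / (S × A) = 4.819 × 10^5 / (9.1 × 10^-4 × 5.1 × 10^7) = 10.38 m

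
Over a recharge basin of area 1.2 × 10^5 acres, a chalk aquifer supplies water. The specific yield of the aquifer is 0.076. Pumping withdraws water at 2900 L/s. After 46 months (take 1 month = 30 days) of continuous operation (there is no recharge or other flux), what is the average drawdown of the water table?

Δh ≈ 9.37 m

A = 1.2 × 10^5 acres = 4.856 × 10^8 m²
Q = 2900 L/s = 2.506 × 10^5 m³/d
t = 46 months = 1380 d
ΔV = Q × t = 2.506 × 10^5 m³/d × 1380 d = 3.458 × 10^8 m³
Δh = ΔV / (Sy × A) = 3.458 × 10^8 / (0.076 × 4.856 × 10^8) = 9.369 m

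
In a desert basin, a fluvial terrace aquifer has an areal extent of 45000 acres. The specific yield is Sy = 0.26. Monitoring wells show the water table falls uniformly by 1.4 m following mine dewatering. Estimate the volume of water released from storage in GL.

A = 45000 acres = 1.821 × 10^8 m²
ΔV = Sy × A × Δh = 0.26 × 1.821 × 10^8 m² × 1.4 m = 6.629 × 10^7 m³
ΔV = 6.629 × 10^7 m³ = 66.29 GL

ΔV ≈ 66.3 GL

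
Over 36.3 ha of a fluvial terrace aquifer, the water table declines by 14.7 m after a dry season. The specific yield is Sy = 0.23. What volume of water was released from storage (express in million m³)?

A = 36.3 ha = 3.63 × 10^5 m²
ΔV = Sy × A × Δh = 0.23 × 3.63 × 10^5 m² × 14.7 m = 1.227 × 10^6 m³
ΔV = 1.227 × 10^6 m³ = 1.227 million m³

ΔV ≈ 1.23 million m³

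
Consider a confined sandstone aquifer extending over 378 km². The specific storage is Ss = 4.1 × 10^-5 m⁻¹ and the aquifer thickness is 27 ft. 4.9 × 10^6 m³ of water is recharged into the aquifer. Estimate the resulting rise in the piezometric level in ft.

Δh ≈ 126 ft

b = 27 ft = 8.23 m
S = Ss × b = 4.1 × 10^-5 m⁻¹ × 8.23 m = 3.374 × 10^-4
A = 378 km² = 3.78 × 10^8 m²
Δh = ΔV / (S × A) = 4.9 × 10^6 m³ / (3.374 × 10^-4 × 3.78 × 10^8 m²) = 38.42 m
Δh = 38.42 m = 126 ft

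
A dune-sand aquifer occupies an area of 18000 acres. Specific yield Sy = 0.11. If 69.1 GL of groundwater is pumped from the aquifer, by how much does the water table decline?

A = 18000 acres = 7.284 × 10^7 m²
ΔV = 69.1 GL = 6.91 × 10^7 m³
Δh = ΔV / (Sy × A) = 6.91 × 10^7 m³ / (0.11 × 7.284 × 10^7 m²) = 8.624 m

Δh ≈ 8.62 m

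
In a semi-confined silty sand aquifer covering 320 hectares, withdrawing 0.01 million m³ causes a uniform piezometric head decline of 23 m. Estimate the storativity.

S ≈ 1.4 × 10^-4

A = 320 hectares = 3.2 × 10^6 m²
ΔV = 0.01 million m³ = 10000 m³
S = ΔV / (A × Δh) = 10000 m³ / (3.2 × 10^6 m² × 23 m) = 1.359 × 10^-4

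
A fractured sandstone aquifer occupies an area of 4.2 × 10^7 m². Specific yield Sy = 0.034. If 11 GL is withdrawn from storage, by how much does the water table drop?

ΔV = 11 GL = 1.1 × 10^7 m³
Δh = ΔV / (Sy × A) = 1.1 × 10^7 m³ / (0.034 × 4.2 × 10^7 m²) = 7.703 m

Δh ≈ 7.7 m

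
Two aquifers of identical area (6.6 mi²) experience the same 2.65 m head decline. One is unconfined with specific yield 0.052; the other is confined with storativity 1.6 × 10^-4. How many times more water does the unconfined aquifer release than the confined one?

ΔV_u / ΔV_c ≈ 325

A = 6.6 mi² = 1.709 × 10^7 m²
Unconfined: ΔV_u = Sy × A × Δh = 0.052 × 1.709 × 10^7 × 2.65 = 2.356 × 10^6 m³
Confined: ΔV_c = S × A × Δh = 1.6 × 10^-4 × 1.709 × 10^7 × 2.65 = 7248 m³
Ratio = ΔV_u / ΔV_c = Sy / S = 0.052 / 1.6 × 10^-4 = 325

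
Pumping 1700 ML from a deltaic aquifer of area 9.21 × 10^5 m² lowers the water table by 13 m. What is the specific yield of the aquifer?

Sy ≈ 0.14

ΔV = 1700 ML = 1.7 × 10^6 m³
Sy = ΔV / (A × Δh) = 1.7 × 10^6 m³ / (9.21 × 10^5 m² × 13 m) = 0.142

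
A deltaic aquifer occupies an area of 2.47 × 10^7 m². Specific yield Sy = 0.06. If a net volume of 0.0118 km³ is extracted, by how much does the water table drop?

Δh ≈ 7.96 m

ΔV = 0.0118 km³ = 1.18 × 10^7 m³
Δh = ΔV / (Sy × A) = 1.18 × 10^7 m³ / (0.06 × 2.47 × 10^7 m²) = 7.962 m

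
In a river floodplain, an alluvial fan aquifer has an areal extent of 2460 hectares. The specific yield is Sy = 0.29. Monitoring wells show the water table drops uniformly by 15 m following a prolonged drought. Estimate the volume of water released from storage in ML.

ΔV ≈ 1.07 × 10^5 ML

A = 2460 hectares = 2.46 × 10^7 m²
ΔV = Sy × A × Δh = 0.29 × 2.46 × 10^7 m² × 15 m = 1.07 × 10^8 m³
ΔV = 1.07 × 10^8 m³ = 1.07 × 10^5 ML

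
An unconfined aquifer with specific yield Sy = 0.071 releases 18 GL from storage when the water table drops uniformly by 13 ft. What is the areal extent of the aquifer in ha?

Δh = 13 ft = 3.962 m
ΔV = 18 GL = 1.8 × 10^7 m³
A = ΔV / (Sy × Δh) = 1.8 × 10^7 / (0.071 × 3.962) = 6.398 × 10^7 m²
A = 6.398 × 10^7 m² = 6398 ha

A ≈ 6400 ha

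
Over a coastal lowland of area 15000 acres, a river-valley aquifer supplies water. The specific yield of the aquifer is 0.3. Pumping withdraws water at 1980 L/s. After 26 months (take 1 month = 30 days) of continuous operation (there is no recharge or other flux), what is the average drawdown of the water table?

Δh ≈ 7.33 m

A = 15000 acres = 6.07 × 10^7 m²
Q = 1980 L/s = 1.711 × 10^5 m³/d
t = 26 months = 780 d
ΔV = Q × t = 1.711 × 10^5 m³/d × 780 d = 1.334 × 10^8 m³
Δh = ΔV / (Sy × A) = 1.334 × 10^8 / (0.3 × 6.07 × 10^7) = 7.327 m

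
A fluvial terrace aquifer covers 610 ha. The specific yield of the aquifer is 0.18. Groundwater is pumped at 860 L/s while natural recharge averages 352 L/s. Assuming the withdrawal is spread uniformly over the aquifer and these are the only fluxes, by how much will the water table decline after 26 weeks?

Δh ≈ 7.28 m

A = 610 ha = 6.1 × 10^6 m²
Net abstraction = 860 − 352 = 508 L/s
Q_net = 508 L/s = 43890 m³/d
t = 26 weeks = 182 d
ΔV = Q × t = 43890 m³/d × 182 d = 7.988 × 10^6 m³
Δh = ΔV / (Sy × A) = 7.988 × 10^6 / (0.18 × 6.1 × 10^6) = 7.275 m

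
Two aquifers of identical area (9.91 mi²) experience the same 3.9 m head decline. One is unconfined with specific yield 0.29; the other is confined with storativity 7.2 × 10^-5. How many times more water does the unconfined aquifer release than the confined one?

ΔV_u / ΔV_c ≈ 4030

A = 9.91 mi² = 2.567 × 10^7 m²
Unconfined: ΔV_u = Sy × A × Δh = 0.29 × 2.567 × 10^7 × 3.9 = 2.903 × 10^7 m³
Confined: ΔV_c = S × A × Δh = 7.2 × 10^-5 × 2.567 × 10^7 × 3.9 = 7207 m³
Ratio = ΔV_u / ΔV_c = Sy / S = 0.29 / 7.2 × 10^-5 = 4028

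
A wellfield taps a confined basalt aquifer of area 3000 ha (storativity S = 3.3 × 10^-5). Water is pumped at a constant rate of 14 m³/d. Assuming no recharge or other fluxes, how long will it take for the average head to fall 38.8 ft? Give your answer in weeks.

A = 3000 ha = 3 × 10^7 m²
Δh = 38.8 ft = 11.83 m
ΔV = S × A × Δh = 3.3 × 10^-5 × 3 × 10^7 × 11.83 = 11710 m³
t = ΔV / Q = 11710 m³ / 14 m³/d = 836.3 d
t = 836.3 d ≈ 119.5 weeks

t ≈ 119 weeks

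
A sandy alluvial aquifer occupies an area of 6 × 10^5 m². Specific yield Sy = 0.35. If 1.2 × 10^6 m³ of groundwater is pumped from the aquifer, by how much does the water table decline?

Δh ≈ 5.71 m

Δh = ΔV / (Sy × A) = 1.2 × 10^6 m³ / (0.35 × 6 × 10^5 m²) = 5.714 m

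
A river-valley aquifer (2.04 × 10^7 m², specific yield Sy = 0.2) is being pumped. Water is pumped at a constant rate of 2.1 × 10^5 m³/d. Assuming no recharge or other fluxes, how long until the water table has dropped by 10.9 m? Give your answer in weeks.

ΔV = Sy × A × Δh = 0.2 × 2.04 × 10^7 × 10.9 = 4.447 × 10^7 m³
t = ΔV / Q = 4.447 × 10^7 m³ / 2.1 × 10^5 m³/d = 211.8 d
t = 211.8 d ≈ 30.25 weeks

t ≈ 30.3 weeks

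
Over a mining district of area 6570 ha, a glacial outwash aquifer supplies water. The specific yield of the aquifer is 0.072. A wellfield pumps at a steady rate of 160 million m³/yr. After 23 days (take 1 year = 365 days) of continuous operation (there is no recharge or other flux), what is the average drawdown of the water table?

A = 6570 ha = 6.57 × 10^7 m²
Q = 160 million m³/yr = 4.384 × 10^5 m³/d
ΔV = Q × t = 4.384 × 10^5 m³/d × 23 d = 1.008 × 10^7 m³
Δh = ΔV / (Sy × A) = 1.008 × 10^7 / (0.072 × 6.57 × 10^7) = 2.131 m

Δh ≈ 2.13 m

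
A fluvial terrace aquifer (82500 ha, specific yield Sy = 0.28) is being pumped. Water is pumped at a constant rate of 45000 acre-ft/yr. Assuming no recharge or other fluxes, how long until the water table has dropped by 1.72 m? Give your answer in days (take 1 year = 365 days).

A = 82500 ha = 8.25 × 10^8 m²
ΔV = Sy × A × Δh = 0.28 × 8.25 × 10^8 × 1.72 = 3.973 × 10^8 m³
Q = 45000 acre-ft/yr = 1.521 × 10^5 m³/d
t = ΔV / Q = 3.973 × 10^8 m³ / 1.521 × 10^5 m³/d = 2613 d

t ≈ 2610 days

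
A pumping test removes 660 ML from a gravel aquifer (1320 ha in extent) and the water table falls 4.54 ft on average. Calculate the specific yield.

Sy ≈ 0.036

A = 1320 ha = 1.32 × 10^7 m²
Δh = 4.54 ft = 1.384 m
ΔV = 660 ML = 6.6 × 10^5 m³
Sy = ΔV / (A × Δh) = 6.6 × 10^5 m³ / (1.32 × 10^7 m² × 1.384 m) = 0.03613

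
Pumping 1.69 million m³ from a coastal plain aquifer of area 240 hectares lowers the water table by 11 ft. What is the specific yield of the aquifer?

Sy ≈ 0.21

A = 240 hectares = 2.4 × 10^6 m²
Δh = 11 ft = 3.353 m
ΔV = 1.69 million m³ = 1.69 × 10^6 m³
Sy = ΔV / (A × Δh) = 1.69 × 10^6 m³ / (2.4 × 10^6 m² × 3.353 m) = 0.21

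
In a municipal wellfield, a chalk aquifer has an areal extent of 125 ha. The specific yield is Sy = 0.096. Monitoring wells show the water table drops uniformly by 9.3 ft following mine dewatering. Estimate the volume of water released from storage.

A = 125 ha = 1.25 × 10^6 m²
Δh = 9.3 ft = 2.835 m
ΔV = Sy × A × Δh = 0.096 × 1.25 × 10^6 m² × 2.835 m = 3.402 × 10^5 m³

ΔV ≈ 3.4 × 10^5 m³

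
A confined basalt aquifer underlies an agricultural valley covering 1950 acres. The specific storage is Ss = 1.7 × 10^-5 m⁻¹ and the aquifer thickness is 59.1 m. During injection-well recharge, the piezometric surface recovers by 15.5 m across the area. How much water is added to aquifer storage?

ΔV ≈ 1.23 × 10^5 m³

S = Ss × b = 1.7 × 10^-5 m⁻¹ × 59.1 m = 1.005 × 10^-3
A = 1950 acres = 7.891 × 10^6 m²
ΔV = S × A × Δh = 0.001005 × 7.891 × 10^6 m² × 15.5 m = 1.229 × 10^5 m³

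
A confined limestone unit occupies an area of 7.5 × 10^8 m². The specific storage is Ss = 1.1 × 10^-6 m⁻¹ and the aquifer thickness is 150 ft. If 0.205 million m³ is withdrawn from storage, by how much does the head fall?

b = 150 ft = 45.72 m
S = Ss × b = 1.1 × 10^-6 m⁻¹ × 45.72 m = 5.029 × 10^-5
ΔV = 0.205 million m³ = 2.05 × 10^5 m³
Δh = ΔV / (S × A) = 2.05 × 10^5 m³ / (5.029 × 10^-5 × 7.5 × 10^8 m²) = 5.435 m

Δh ≈ 5.43 m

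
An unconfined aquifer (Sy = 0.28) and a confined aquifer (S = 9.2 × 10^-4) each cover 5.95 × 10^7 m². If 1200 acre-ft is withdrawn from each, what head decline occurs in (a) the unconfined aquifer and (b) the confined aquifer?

ΔV = 1200 acre-ft = 1.48 × 10^6 m³
Unconfined: Δh_u = ΔV/(Sy·A) = 1.48 × 10^6/(0.28 × 5.95 × 10^7) = 0.08885 m
Confined: Δh_c = ΔV/(S·A) = 1.48 × 10^6/(9.2 × 10^-4 × 5.95 × 10^7) = 27.04 m

Δh_u ≈ 0.0888 m; Δh_c ≈ 27 m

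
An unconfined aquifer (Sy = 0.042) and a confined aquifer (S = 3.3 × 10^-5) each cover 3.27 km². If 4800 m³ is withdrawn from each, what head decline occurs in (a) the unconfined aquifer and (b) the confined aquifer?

A = 3.27 km² = 3.27 × 10^6 m²
Unconfined: Δh_u = ΔV/(Sy·A) = 4800/(0.042 × 3.27 × 10^6) = 0.03495 m
Confined: Δh_c = ΔV/(S·A) = 4800/(3.3 × 10^-5 × 3.27 × 10^6) = 44.48 m

Δh_u ≈ 0.0349 m; Δh_c ≈ 44.5 m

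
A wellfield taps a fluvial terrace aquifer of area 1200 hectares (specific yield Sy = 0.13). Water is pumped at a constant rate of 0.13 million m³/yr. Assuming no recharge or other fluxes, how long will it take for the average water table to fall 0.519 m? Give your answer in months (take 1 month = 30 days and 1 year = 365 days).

t ≈ 75.8 months

A = 1200 hectares = 1.2 × 10^7 m²
ΔV = Sy × A × Δh = 0.13 × 1.2 × 10^7 × 0.519 = 8.096 × 10^5 m³
Q = 0.13 million m³/yr = 356.2 m³/d
t = ΔV / Q = 8.096 × 10^5 m³ / 356.2 m³/d = 2273 d
t = 2273 d ≈ 75.77 months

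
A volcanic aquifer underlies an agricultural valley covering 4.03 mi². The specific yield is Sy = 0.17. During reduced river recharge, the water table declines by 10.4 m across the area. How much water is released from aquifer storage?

ΔV ≈ 1.85 × 10^7 m³

A = 4.03 mi² = 1.044 × 10^7 m²
ΔV = Sy × A × Δh = 0.17 × 1.044 × 10^7 m² × 10.4 m = 1.845 × 10^7 m³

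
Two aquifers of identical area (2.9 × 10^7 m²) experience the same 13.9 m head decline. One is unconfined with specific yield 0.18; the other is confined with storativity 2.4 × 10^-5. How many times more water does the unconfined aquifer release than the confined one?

Unconfined: ΔV_u = Sy × A × Δh = 0.18 × 2.9 × 10^7 × 13.9 = 7.256 × 10^7 m³
Confined: ΔV_c = S × A × Δh = 2.4 × 10^-5 × 2.9 × 10^7 × 13.9 = 9674 m³
Ratio = ΔV_u / ΔV_c = Sy / S = 0.18 / 2.4 × 10^-5 = 7500

ΔV_u / ΔV_c ≈ 7500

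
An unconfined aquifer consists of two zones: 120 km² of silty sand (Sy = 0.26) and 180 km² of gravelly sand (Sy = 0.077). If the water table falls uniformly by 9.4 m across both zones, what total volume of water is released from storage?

A₁ = 120 km² = 1.2 × 10^8 m²; A₂ = 180 km² = 1.8 × 10^8 m²
ΔV₁ = 0.26 × 1.2 × 10^8 × 9.4 = 2.933 × 10^8 m³
ΔV₂ = 0.077 × 1.8 × 10^8 × 9.4 = 1.303 × 10^8 m³
ΔV = ΔV₁ + ΔV₂ = 4.236 × 10^8 m³

ΔV ≈ 4.24 × 10^8 m³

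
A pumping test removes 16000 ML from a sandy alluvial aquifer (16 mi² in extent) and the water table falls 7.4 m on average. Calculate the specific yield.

Sy ≈ 0.052

A = 16 mi² = 4.144 × 10^7 m²
ΔV = 16000 ML = 1.6 × 10^7 m³
Sy = ΔV / (A × Δh) = 1.6 × 10^7 m³ / (4.144 × 10^7 m² × 7.4 m) = 0.05218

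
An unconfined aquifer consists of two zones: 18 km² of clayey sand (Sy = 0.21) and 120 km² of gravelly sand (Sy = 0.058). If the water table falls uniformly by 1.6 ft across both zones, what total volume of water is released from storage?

ΔV ≈ 5.24 × 10^6 m³

A₁ = 18 km² = 1.8 × 10^7 m²; A₂ = 120 km² = 1.2 × 10^8 m²
Δh = 1.6 ft = 0.4877 m
ΔV₁ = 0.21 × 1.8 × 10^7 × 0.4877 = 1.843 × 10^6 m³
ΔV₂ = 0.058 × 1.2 × 10^8 × 0.4877 = 3.394 × 10^6 m³
ΔV = ΔV₁ + ΔV₂ = 5.238 × 10^6 m³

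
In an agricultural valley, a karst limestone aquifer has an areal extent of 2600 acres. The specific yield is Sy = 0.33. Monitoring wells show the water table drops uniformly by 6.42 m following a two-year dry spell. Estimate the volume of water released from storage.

ΔV ≈ 2.23 × 10^7 m³

A = 2600 acres = 1.052 × 10^7 m²
ΔV = Sy × A × Δh = 0.33 × 1.052 × 10^7 m² × 6.42 m = 2.229 × 10^7 m³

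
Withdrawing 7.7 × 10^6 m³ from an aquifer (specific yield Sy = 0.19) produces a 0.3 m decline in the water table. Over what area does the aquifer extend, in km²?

A ≈ 135 km²

A = ΔV / (Sy × Δh) = 7.7 × 10^6 / (0.19 × 0.3) = 1.351 × 10^8 m²
A = 1.351 × 10^8 m² = 135.1 km²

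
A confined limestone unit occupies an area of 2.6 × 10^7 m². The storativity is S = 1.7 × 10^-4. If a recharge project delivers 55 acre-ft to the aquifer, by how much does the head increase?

Δh ≈ 15.3 m

ΔV = 55 acre-ft = 67840 m³
Δh = ΔV / (S × A) = 67840 m³ / (1.7 × 10^-4 × 2.6 × 10^7 m²) = 15.35 m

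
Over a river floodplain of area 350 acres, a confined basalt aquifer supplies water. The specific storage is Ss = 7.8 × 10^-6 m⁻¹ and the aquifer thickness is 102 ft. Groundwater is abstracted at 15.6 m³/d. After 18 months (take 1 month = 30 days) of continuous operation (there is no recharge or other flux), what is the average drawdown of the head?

Δh ≈ 24.5 m

b = 102 ft = 31.09 m
S = Ss × b = 7.8 × 10^-6 m⁻¹ × 31.09 m = 2.425 × 10^-4
A = 350 acres = 1.416 × 10^6 m²
t = 18 months = 540 d
ΔV = Q × t = 15.6 m³/d × 540 d = 8424 m³
Δh = ΔV / (S × A) = 8424 / (2.425 × 10^-4 × 1.416 × 10^6) = 24.53 m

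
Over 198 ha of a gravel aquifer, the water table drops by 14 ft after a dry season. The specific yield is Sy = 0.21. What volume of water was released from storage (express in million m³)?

ΔV ≈ 1.77 million m³

A = 198 ha = 1.98 × 10^6 m²
Δh = 14 ft = 4.267 m
ΔV = Sy × A × Δh = 0.21 × 1.98 × 10^6 m² × 4.267 m = 1.774 × 10^6 m³
ΔV = 1.774 × 10^6 m³ = 1.774 million m³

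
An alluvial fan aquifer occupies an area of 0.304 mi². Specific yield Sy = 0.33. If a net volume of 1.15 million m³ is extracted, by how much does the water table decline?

A = 0.304 mi² = 7.874 × 10^5 m²
ΔV = 1.15 million m³ = 1.15 × 10^6 m³
Δh = ΔV / (Sy × A) = 1.15 × 10^6 m³ / (0.33 × 7.874 × 10^5 m²) = 4.426 m

Δh ≈ 4.43 m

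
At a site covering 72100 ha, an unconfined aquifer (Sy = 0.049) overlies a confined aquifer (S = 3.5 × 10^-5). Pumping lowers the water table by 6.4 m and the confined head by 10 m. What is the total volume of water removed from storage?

A = 72100 ha = 7.21 × 10^8 m²
Unconfined: ΔV_u = Sy × A × Δh_u = 0.049 × 7.21 × 10^8 × 6.4 = 2.261 × 10^8 m³
Confined: ΔV_c = S × A × Δh_c = 3.5 × 10^-5 × 7.21 × 10^8 × 10 = 2.523 × 10^5 m³
Total ΔV = 2.261 × 10^8 + 2.523 × 10^5 = 2.264 × 10^8 m³

ΔV ≈ 2.26 × 10^8 m³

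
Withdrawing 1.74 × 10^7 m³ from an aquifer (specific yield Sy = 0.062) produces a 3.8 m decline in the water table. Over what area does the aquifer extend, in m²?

A ≈ 7.39 × 10^7 m²

A = ΔV / (Sy × Δh) = 1.74 × 10^7 / (0.062 × 3.8) = 7.385 × 10^7 m²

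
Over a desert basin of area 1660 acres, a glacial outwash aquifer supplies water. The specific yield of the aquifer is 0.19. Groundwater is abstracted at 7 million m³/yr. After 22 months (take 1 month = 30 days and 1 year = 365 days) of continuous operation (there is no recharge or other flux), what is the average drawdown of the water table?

Δh ≈ 9.92 m

A = 1660 acres = 6.718 × 10^6 m²
Q = 7 million m³/yr = 19180 m³/d
t = 22 months = 660 d
ΔV = Q × t = 19180 m³/d × 660 d = 1.266 × 10^7 m³
Δh = ΔV / (Sy × A) = 1.266 × 10^7 / (0.19 × 6.718 × 10^6) = 9.917 m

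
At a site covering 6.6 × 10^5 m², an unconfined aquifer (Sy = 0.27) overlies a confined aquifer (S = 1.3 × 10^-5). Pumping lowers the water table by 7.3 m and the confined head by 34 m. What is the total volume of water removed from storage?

Unconfined: ΔV_u = Sy × A × Δh_u = 0.27 × 6.6 × 10^5 × 7.3 = 1.301 × 10^6 m³
Confined: ΔV_c = S × A × Δh_c = 1.3 × 10^-5 × 6.6 × 10^5 × 34 = 291.7 m³
Total ΔV = 1.301 × 10^6 + 291.7 = 1.301 × 10^6 m³

ΔV ≈ 1.3 × 10^6 m³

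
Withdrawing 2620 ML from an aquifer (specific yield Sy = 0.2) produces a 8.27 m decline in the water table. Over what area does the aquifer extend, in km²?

A ≈ 1.58 km²

ΔV = 2620 ML = 2.62 × 10^6 m³
A = ΔV / (Sy × Δh) = 2.62 × 10^6 / (0.2 × 8.27) = 1.584 × 10^6 m²
A = 1.584 × 10^6 m² = 1.584 km²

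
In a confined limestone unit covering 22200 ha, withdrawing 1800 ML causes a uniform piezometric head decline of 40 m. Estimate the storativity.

A = 22200 ha = 2.22 × 10^8 m²
ΔV = 1800 ML = 1.8 × 10^6 m³
S = ΔV / (A × Δh) = 1.8 × 10^6 m³ / (2.22 × 10^8 m² × 40 m) = 2.027 × 10^-4

S ≈ 2 × 10^-4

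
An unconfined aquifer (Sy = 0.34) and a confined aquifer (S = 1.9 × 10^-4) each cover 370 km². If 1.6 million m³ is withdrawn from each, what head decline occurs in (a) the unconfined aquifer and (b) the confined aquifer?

Δh_u ≈ 0.0127 m; Δh_c ≈ 22.8 m

A = 370 km² = 3.7 × 10^8 m²
ΔV = 1.6 million m³ = 1.6 × 10^6 m³
Unconfined: Δh_u = ΔV/(Sy·A) = 1.6 × 10^6/(0.34 × 3.7 × 10^8) = 0.01272 m
Confined: Δh_c = ΔV/(S·A) = 1.6 × 10^6/(1.9 × 10^-4 × 3.7 × 10^8) = 22.76 m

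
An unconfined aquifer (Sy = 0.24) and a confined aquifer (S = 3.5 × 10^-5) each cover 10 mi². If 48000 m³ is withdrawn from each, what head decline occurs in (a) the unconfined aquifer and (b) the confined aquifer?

A = 10 mi² = 2.59 × 10^7 m²
Unconfined: Δh_u = ΔV/(Sy·A) = 48000/(0.24 × 2.59 × 10^7) = 0.007722 m
Confined: Δh_c = ΔV/(S·A) = 48000/(3.5 × 10^-5 × 2.59 × 10^7) = 52.95 m

Δh_u ≈ 0.00772 m; Δh_c ≈ 53 m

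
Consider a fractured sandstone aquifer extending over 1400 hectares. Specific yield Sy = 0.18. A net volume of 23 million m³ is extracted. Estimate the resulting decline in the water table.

Δh ≈ 9.13 m

A = 1400 hectares = 1.4 × 10^7 m²
ΔV = 23 million m³ = 2.3 × 10^7 m³
Δh = ΔV / (Sy × A) = 2.3 × 10^7 m³ / (0.18 × 1.4 × 10^7 m²) = 9.127 m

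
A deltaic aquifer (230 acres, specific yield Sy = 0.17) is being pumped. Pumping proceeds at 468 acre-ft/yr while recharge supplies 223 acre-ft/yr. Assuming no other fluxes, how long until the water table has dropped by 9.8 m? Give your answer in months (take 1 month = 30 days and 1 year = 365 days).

A = 230 acres = 9.308 × 10^5 m²
ΔV = Sy × A × Δh = 0.17 × 9.308 × 10^5 × 9.8 = 1.551 × 10^6 m³
Net withdrawal = 468 − 223 = 245 acre-ft/yr = 828 m³/d
t = ΔV / Q = 1.551 × 10^6 m³ / 828 m³/d = 1873 d
t = 1873 d ≈ 62.43 months

t ≈ 62.4 months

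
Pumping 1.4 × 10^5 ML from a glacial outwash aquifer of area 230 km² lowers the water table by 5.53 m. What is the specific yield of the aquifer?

A = 230 km² = 2.3 × 10^8 m²
ΔV = 1.4 × 10^5 ML = 1.4 × 10^8 m³
Sy = ΔV / (A × Δh) = 1.4 × 10^8 m³ / (2.3 × 10^8 m² × 5.53 m) = 0.1101

Sy ≈ 0.11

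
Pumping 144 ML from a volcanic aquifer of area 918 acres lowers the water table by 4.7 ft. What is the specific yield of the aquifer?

A = 918 acres = 3.715 × 10^6 m²
Δh = 4.7 ft = 1.433 m
ΔV = 144 ML = 1.44 × 10^5 m³
Sy = ΔV / (A × Δh) = 1.44 × 10^5 m³ / (3.715 × 10^6 m² × 1.433 m) = 0.02706

Sy ≈ 0.027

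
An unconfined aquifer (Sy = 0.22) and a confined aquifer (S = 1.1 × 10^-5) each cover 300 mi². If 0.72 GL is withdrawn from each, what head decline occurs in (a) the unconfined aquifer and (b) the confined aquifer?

A = 300 mi² = 7.77 × 10^8 m²
ΔV = 0.72 GL = 7.2 × 10^5 m³
Unconfined: Δh_u = ΔV/(Sy·A) = 7.2 × 10^5/(0.22 × 7.77 × 10^8) = 0.004212 m
Confined: Δh_c = ΔV/(S·A) = 7.2 × 10^5/(1.1 × 10^-5 × 7.77 × 10^8) = 84.24 m

Δh_u ≈ 0.00421 m; Δh_c ≈ 84.2 m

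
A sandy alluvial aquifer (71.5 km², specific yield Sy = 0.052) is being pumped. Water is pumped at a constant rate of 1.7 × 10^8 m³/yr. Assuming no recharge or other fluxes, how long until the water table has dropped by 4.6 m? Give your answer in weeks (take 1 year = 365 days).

t ≈ 5.25 weeks

A = 71.5 km² = 7.15 × 10^7 m²
ΔV = Sy × A × Δh = 0.052 × 7.15 × 10^7 × 4.6 = 1.71 × 10^7 m³
Q = 1.7 × 10^8 m³/yr = 4.658 × 10^5 m³/d
t = ΔV / Q = 1.71 × 10^7 m³ / 4.658 × 10^5 m³/d = 36.72 d
t = 36.72 d ≈ 5.246 weeks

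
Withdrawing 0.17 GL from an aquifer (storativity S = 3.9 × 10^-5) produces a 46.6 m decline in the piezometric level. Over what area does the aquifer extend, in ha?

A ≈ 9350 ha

ΔV = 0.17 GL = 1.7 × 10^5 m³
A = ΔV / (S × Δh) = 1.7 × 10^5 / (3.9 × 10^-5 × 46.6) = 9.354 × 10^7 m²
A = 9.354 × 10^7 m² = 9354 ha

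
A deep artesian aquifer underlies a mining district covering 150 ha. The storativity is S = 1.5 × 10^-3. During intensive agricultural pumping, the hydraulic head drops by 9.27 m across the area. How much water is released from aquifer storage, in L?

ΔV ≈ 2.09 × 10^7 L

A = 150 ha = 1.5 × 10^6 m²
ΔV = S × A × Δh = 0.0015 × 1.5 × 10^6 m² × 9.27 m = 20860 m³
ΔV = 20860 m³ = 2.086 × 10^7 L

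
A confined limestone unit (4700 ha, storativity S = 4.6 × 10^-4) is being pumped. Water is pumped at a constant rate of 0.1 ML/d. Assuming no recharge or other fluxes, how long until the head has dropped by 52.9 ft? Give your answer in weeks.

A = 4700 ha = 4.7 × 10^7 m²
Δh = 52.9 ft = 16.12 m
ΔV = S × A × Δh = 4.6 × 10^-4 × 4.7 × 10^7 × 16.12 = 3.486 × 10^5 m³
Q = 0.1 ML/d = 100 m³/d
t = ΔV / Q = 3.486 × 10^5 m³ / 100 m³/d = 3486 d
t = 3486 d ≈ 498 weeks

t ≈ 498 weeks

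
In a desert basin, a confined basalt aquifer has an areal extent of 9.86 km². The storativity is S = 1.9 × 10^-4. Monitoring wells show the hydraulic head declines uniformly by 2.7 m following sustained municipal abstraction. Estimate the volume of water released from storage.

A = 9.86 km² = 9.86 × 10^6 m²
ΔV = S × A × Δh = 1.9 × 10^-4 × 9.86 × 10^6 m² × 2.7 m = 5058 m³

ΔV ≈ 5060 m³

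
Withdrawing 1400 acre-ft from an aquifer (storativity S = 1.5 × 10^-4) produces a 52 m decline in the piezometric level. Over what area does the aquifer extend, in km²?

ΔV = 1400 acre-ft = 1.727 × 10^6 m³
A = ΔV / (S × Δh) = 1.727 × 10^6 / (1.5 × 10^-4 × 52) = 2.214 × 10^8 m²
A = 2.214 × 10^8 m² = 221.4 km²

A ≈ 221 km²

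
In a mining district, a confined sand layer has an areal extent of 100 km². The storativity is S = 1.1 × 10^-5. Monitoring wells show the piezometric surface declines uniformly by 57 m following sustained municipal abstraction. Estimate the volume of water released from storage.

A = 100 km² = 1 × 10^8 m²
ΔV = S × A × Δh = 1.1 × 10^-5 × 1 × 10^8 m² × 57 m = 62700 m³

ΔV ≈ 62700 m³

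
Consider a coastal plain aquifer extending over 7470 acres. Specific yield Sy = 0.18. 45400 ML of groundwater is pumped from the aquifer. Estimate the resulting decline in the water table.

Δh ≈ 8.34 m

A = 7470 acres = 3.023 × 10^7 m²
ΔV = 45400 ML = 4.54 × 10^7 m³
Δh = ΔV / (Sy × A) = 4.54 × 10^7 m³ / (0.18 × 3.023 × 10^7 m²) = 8.343 m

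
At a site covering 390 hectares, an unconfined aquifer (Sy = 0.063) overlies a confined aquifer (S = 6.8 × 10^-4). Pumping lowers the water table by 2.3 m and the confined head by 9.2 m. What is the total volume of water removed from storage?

A = 390 hectares = 3.9 × 10^6 m²
Unconfined: ΔV_u = Sy × A × Δh_u = 0.063 × 3.9 × 10^6 × 2.3 = 5.651 × 10^5 m³
Confined: ΔV_c = S × A × Δh_c = 6.8 × 10^-4 × 3.9 × 10^6 × 9.2 = 24400 m³
Total ΔV = 5.651 × 10^5 + 24400 = 5.895 × 10^5 m³

ΔV ≈ 5.9 × 10^5 m³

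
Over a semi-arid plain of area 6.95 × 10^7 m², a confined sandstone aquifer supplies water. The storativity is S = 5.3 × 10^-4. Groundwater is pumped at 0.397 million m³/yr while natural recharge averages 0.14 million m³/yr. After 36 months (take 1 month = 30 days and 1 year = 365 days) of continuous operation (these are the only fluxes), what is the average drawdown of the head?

Δh ≈ 20.6 m

Net abstraction = 0.397 − 0.14 = 0.257 million m³/yr
Q_net = 0.257 million m³/yr = 704.1 m³/d
t = 36 months = 1080 d
ΔV = Q × t = 704.1 m³/d × 1080 d = 7.604 × 10^5 m³
Δh = ΔV / (S × A) = 7.604 × 10^5 / (5.3 × 10^-4 × 6.95 × 10^7) = 20.64 m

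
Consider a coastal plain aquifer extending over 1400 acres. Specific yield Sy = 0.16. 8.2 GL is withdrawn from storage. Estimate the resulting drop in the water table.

A = 1400 acres = 5.666 × 10^6 m²
ΔV = 8.2 GL = 8.2 × 10^6 m³
Δh = ΔV / (Sy × A) = 8.2 × 10^6 m³ / (0.16 × 5.666 × 10^6 m²) = 9.046 m

Δh ≈ 9.05 m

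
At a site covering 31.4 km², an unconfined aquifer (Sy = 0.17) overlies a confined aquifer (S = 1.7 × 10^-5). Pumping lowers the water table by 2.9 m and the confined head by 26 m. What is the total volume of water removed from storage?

A = 31.4 km² = 3.14 × 10^7 m²
Unconfined: ΔV_u = Sy × A × Δh_u = 0.17 × 3.14 × 10^7 × 2.9 = 1.548 × 10^7 m³
Confined: ΔV_c = S × A × Δh_c = 1.7 × 10^-5 × 3.14 × 10^7 × 26 = 13880 m³
Total ΔV = 1.548 × 10^7 + 13880 = 1.549 × 10^7 m³

ΔV ≈ 1.55 × 10^7 m³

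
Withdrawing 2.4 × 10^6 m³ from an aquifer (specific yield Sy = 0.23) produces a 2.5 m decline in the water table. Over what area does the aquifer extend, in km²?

A ≈ 4.17 km²

A = ΔV / (Sy × Δh) = 2.4 × 10^6 / (0.23 × 2.5) = 4.174 × 10^6 m²
A = 4.174 × 10^6 m² = 4.174 km²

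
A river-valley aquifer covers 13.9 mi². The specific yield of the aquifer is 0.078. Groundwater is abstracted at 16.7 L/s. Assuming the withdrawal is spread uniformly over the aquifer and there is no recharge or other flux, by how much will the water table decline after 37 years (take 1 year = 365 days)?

A = 13.9 mi² = 3.6 × 10^7 m²
Q = 16.7 L/s = 1443 m³/d
t = 37 years = 13500 d
ΔV = Q × t = 1443 m³/d × 13500 d = 1.949 × 10^7 m³
Δh = ΔV / (Sy × A) = 1.949 × 10^7 / (0.078 × 3.6 × 10^7) = 6.939 m

Δh ≈ 6.94 m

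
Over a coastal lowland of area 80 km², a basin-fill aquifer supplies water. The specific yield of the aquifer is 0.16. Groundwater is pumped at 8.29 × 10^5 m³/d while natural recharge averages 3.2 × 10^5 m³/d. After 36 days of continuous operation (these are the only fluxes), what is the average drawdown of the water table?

Δh ≈ 1.43 m

A = 80 km² = 8 × 10^7 m²
Net abstraction = 8.29 × 10^5 − 3.2 × 10^5 = 5.09 × 10^5 m³/d
ΔV = Q × t = 5.09 × 10^5 m³/d × 36 d = 1.832 × 10^7 m³
Δh = ΔV / (Sy × A) = 1.832 × 10^7 / (0.16 × 8 × 10^7) = 1.432 m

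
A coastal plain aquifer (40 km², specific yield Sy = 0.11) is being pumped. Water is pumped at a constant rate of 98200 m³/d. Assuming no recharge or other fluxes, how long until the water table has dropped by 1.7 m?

t ≈ 76.2 days

A = 40 km² = 4 × 10^7 m²
ΔV = Sy × A × Δh = 0.11 × 4 × 10^7 × 1.7 = 7.48 × 10^6 m³
t = ΔV / Q = 7.48 × 10^6 m³ / 98200 m³/d = 76.17 d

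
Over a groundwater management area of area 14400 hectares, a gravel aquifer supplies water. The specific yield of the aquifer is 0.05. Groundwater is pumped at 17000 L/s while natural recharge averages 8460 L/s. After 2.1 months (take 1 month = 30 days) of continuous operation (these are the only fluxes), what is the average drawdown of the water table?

A = 14400 hectares = 1.44 × 10^8 m²
Net abstraction = 17000 − 8460 = 8540 L/s
Q_net = 8540 L/s = 7.379 × 10^5 m³/d
t = 2.1 months = 63 d
ΔV = Q × t = 7.379 × 10^5 m³/d × 63 d = 4.648 × 10^7 m³
Δh = ΔV / (Sy × A) = 4.648 × 10^7 / (0.05 × 1.44 × 10^8) = 6.456 m

Δh ≈ 6.46 m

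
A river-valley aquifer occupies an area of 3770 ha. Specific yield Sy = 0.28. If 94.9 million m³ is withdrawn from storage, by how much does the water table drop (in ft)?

Δh ≈ 29.5 ft

A = 3770 ha = 3.77 × 10^7 m²
ΔV = 94.9 million m³ = 9.49 × 10^7 m³
Δh = ΔV / (Sy × A) = 9.49 × 10^7 m³ / (0.28 × 3.77 × 10^7 m²) = 8.99 m
Δh = 8.99 m = 29.5 ft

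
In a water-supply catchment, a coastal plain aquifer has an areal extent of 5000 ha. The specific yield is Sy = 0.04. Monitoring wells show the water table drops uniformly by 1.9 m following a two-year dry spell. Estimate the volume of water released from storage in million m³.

A = 5000 ha = 5 × 10^7 m²
ΔV = Sy × A × Δh = 0.04 × 5 × 10^7 m² × 1.9 m = 3.8 × 10^6 m³
ΔV = 3.8 × 10^6 m³ = 3.8 million m³

ΔV ≈ 3.8 million m³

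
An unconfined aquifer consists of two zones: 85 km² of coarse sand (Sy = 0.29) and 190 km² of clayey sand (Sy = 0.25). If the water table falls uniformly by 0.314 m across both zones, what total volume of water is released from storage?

A₁ = 85 km² = 8.5 × 10^7 m²; A₂ = 190 km² = 1.9 × 10^8 m²
ΔV₁ = 0.29 × 8.5 × 10^7 × 0.314 = 7.74 × 10^6 m³
ΔV₂ = 0.25 × 1.9 × 10^8 × 0.314 = 1.492 × 10^7 m³
ΔV = ΔV₁ + ΔV₂ = 2.266 × 10^7 m³

ΔV ≈ 2.27 × 10^7 m³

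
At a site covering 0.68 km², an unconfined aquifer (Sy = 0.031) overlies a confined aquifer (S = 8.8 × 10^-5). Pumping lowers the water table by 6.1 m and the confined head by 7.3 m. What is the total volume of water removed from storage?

ΔV ≈ 1.29 × 10^5 m³

A = 0.68 km² = 6.8 × 10^5 m²
Unconfined: ΔV_u = Sy × A × Δh_u = 0.031 × 6.8 × 10^5 × 6.1 = 1.286 × 10^5 m³
Confined: ΔV_c = S × A × Δh_c = 8.8 × 10^-5 × 6.8 × 10^5 × 7.3 = 436.8 m³
Total ΔV = 1.286 × 10^5 + 436.8 = 1.29 × 10^5 m³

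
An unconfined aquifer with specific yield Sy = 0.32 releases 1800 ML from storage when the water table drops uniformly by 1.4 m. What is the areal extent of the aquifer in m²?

ΔV = 1800 ML = 1.8 × 10^6 m³
A = ΔV / (Sy × Δh) = 1.8 × 10^6 / (0.32 × 1.4) = 4.018 × 10^6 m²

A ≈ 4.02 × 10^6 m²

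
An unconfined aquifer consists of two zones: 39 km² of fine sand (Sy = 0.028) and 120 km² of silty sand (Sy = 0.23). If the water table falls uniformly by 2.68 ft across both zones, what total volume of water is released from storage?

ΔV ≈ 2.34 × 10^7 m³

A₁ = 39 km² = 3.9 × 10^7 m²; A₂ = 120 km² = 1.2 × 10^8 m²
Δh = 2.68 ft = 0.8169 m
ΔV₁ = 0.028 × 3.9 × 10^7 × 0.8169 = 8.92 × 10^5 m³
ΔV₂ = 0.23 × 1.2 × 10^8 × 0.8169 = 2.255 × 10^7 m³
ΔV = ΔV₁ + ΔV₂ = 2.344 × 10^7 m³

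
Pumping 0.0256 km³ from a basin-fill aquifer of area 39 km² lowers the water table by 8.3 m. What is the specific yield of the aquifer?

Sy ≈ 0.079

A = 39 km² = 3.9 × 10^7 m²
ΔV = 0.0256 km³ = 2.56 × 10^7 m³
Sy = ΔV / (A × Δh) = 2.56 × 10^7 m³ / (3.9 × 10^7 m² × 8.3 m) = 0.07909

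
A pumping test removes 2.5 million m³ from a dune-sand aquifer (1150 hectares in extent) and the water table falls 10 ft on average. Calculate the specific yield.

Sy ≈ 0.071

A = 1150 hectares = 1.15 × 10^7 m²
Δh = 10 ft = 3.048 m
ΔV = 2.5 million m³ = 2.5 × 10^6 m³
Sy = ΔV / (A × Δh) = 2.5 × 10^6 m³ / (1.15 × 10^7 m² × 3.048 m) = 0.07132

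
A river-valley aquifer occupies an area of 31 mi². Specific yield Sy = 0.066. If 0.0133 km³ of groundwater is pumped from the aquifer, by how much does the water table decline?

A = 31 mi² = 8.029 × 10^7 m²
ΔV = 0.0133 km³ = 1.33 × 10^7 m³
Δh = ΔV / (Sy × A) = 1.33 × 10^7 m³ / (0.066 × 8.029 × 10^7 m²) = 2.51 m

Δh ≈ 2.51 m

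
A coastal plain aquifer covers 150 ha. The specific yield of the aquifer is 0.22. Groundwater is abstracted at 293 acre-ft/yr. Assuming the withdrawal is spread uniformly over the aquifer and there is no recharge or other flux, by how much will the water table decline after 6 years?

A = 150 ha = 1.5 × 10^6 m²
Q = 293 acre-ft/yr = 990.2 m³/d
t = 6 years = 2190 d
ΔV = Q × t = 990.2 m³/d × 2190 d = 2.168 × 10^6 m³
Δh = ΔV / (Sy × A) = 2.168 × 10^6 / (0.22 × 1.5 × 10^6) = 6.571 m

Δh ≈ 6.57 m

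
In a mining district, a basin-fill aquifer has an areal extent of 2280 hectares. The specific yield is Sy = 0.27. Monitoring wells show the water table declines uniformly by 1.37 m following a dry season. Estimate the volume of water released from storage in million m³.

ΔV ≈ 8.43 million m³

A = 2280 hectares = 2.28 × 10^7 m²
ΔV = Sy × A × Δh = 0.27 × 2.28 × 10^7 m² × 1.37 m = 8.434 × 10^6 m³
ΔV = 8.434 × 10^6 m³ = 8.434 million m³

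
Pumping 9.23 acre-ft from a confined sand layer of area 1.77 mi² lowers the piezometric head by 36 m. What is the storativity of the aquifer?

A = 1.77 mi² = 4.584 × 10^6 m²
ΔV = 9.23 acre-ft = 11390 m³
S = ΔV / (A × Δh) = 11390 m³ / (4.584 × 10^6 m² × 36 m) = 6.899 × 10^-5

S ≈ 6.9 × 10^-5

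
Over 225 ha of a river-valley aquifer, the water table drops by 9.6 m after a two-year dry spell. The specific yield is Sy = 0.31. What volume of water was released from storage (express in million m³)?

ΔV ≈ 6.7 million m³

A = 225 ha = 2.25 × 10^6 m²
ΔV = Sy × A × Δh = 0.31 × 2.25 × 10^6 m² × 9.6 m = 6.696 × 10^6 m³
ΔV = 6.696 × 10^6 m³ = 6.696 million m³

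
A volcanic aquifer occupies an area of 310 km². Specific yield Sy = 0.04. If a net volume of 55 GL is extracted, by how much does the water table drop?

Δh ≈ 4.44 m

A = 310 km² = 3.1 × 10^8 m²
ΔV = 55 GL = 5.5 × 10^7 m³
Δh = ΔV / (Sy × A) = 5.5 × 10^7 m³ / (0.04 × 3.1 × 10^8 m²) = 4.435 m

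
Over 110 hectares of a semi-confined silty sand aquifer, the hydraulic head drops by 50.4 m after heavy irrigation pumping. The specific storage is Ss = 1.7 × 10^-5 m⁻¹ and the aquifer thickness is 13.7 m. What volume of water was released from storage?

S = Ss × b = 1.7 × 10^-5 m⁻¹ × 13.7 m = 2.329 × 10^-4
A = 110 hectares = 1.1 × 10^6 m²
ΔV = S × A × Δh = 2.329 × 10^-4 × 1.1 × 10^6 m² × 50.4 m = 12910 m³

ΔV ≈ 12900 m³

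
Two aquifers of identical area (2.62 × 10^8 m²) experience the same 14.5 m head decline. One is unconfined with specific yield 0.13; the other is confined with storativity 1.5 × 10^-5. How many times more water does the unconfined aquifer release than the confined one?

Unconfined: ΔV_u = Sy × A × Δh = 0.13 × 2.62 × 10^8 × 14.5 = 4.939 × 10^8 m³
Confined: ΔV_c = S × A × Δh = 1.5 × 10^-5 × 2.62 × 10^8 × 14.5 = 56980 m³
Ratio = ΔV_u / ΔV_c = Sy / S = 0.13 / 1.5 × 10^-5 = 8667

ΔV_u / ΔV_c ≈ 8670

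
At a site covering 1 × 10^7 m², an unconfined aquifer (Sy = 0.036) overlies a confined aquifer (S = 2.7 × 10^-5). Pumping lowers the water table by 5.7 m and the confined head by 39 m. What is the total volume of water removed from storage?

ΔV ≈ 2.06 × 10^6 m³

Unconfined: ΔV_u = Sy × A × Δh_u = 0.036 × 1 × 10^7 × 5.7 = 2.052 × 10^6 m³
Confined: ΔV_c = S × A × Δh_c = 2.7 × 10^-5 × 1 × 10^7 × 39 = 10530 m³
Total ΔV = 2.052 × 10^6 + 10530 = 2.063 × 10^6 m³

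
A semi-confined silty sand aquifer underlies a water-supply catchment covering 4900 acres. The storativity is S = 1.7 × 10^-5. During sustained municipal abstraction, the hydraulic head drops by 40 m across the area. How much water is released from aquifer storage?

ΔV ≈ 13500 m³

A = 4900 acres = 1.983 × 10^7 m²
ΔV = S × A × Δh = 1.7 × 10^-5 × 1.983 × 10^7 m² × 40 m = 13480 m³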